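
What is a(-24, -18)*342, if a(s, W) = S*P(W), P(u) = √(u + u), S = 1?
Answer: 2052*I ≈ 2052.0*I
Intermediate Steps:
P(u) = √2*√u (P(u) = √(2*u) = √2*√u)
a(s, W) = √2*√W (a(s, W) = 1*(√2*√W) = √2*√W)
a(-24, -18)*342 = (√2*√(-18))*342 = (√2*(3*I*√2))*342 = (6*I)*342 = 2052*I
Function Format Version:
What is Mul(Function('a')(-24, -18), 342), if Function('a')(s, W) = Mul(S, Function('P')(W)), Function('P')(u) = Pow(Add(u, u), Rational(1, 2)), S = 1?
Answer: Mul(2052, I) ≈ Mul(2052.0, I)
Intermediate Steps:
Function('P')(u) = Mul(Pow(2, Rational(1, 2)), Pow(u, Rational(1, 2))) (Function('P')(u) = Pow(Mul(2, u), Rational(1, 2)) = Mul(Pow(2, Rational(1, 2)), Pow(u, Rational(1, 2))))
Function('a')(s, W) = Mul(Pow(2, Rational(1, 2)), Pow(W, Rational(1, 2))) (Function('a')(s, W) = Mul(1, Mul(Pow(2, Rational(1, 2)), Pow(W, Rational(1, 2)))) = Mul(Pow(2, Rational(1, 2)), Pow(W, Rational(1, 2))))
Mul(Function('a')(-24, -18), 342) = Mul(Mul(Pow(2, Rational(1, 2)), Pow(-18, Rational(1, 2))), 342) = Mul(Mul(Pow(2, Rational(1, 2)), Mul(3, I, Pow(2, Rational(1, 2)))), 342) = Mul(Mul(6, I), 342) = Mul(2052, I)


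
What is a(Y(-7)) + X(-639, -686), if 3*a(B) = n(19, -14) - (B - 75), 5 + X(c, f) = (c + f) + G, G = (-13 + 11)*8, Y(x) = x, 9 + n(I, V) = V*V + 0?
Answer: -3769/3 ≈ -1256.3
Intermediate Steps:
n(I, V) = -9 + V² (n(I, V) = -9 + (V*V + 0) = -9 + (V² + 0) = -9 + V²)
G = -16 (G = -2*8 = -16)
X(c, f) = -21 + c + f (X(c, f) = -5 + ((c + f) - 16) = -5 + (-16 + c + f) = -21 + c + f)
a(B) = 262/3 - B/3 (a(B) = ((-9 + (-14)²) - (B - 75))/3 = ((-9 + 196) - (-75 + B))/3 = (187 + (75 - B))/3 = (262 - B)/3 = 262/3 - B/3)
a(Y(-7)) + X(-639, -686) = (262/3 - ⅓*(-7)) + (-21 - 639 - 686) = (262/3 + 7/3) - 1346 = 269/3 - 1346 = -3769/3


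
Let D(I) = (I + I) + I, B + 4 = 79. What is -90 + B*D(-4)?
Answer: -990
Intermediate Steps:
B = 75 (B = -4 + 79 = 75)
D(I) = 3*I (D(I) = 2*I + I = 3*I)
-90 + B*D(-4) = -90 + 75*(3*(-4)) = -90 + 75*(-12) = -90 - 900 = -990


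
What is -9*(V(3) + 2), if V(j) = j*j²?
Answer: -261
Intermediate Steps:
V(j) = j³
-9*(V(3) + 2) = -9*(3³ + 2) = -9*(27 + 2) = -9*29 = -261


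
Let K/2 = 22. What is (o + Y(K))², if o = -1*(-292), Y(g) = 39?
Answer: 109561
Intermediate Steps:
K = 44 (K = 2*22 = 44)
o = 292
(o + Y(K))² = (292 + 39)² = 331² = 109561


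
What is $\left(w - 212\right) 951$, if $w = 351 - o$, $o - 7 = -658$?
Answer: $751290$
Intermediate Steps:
$o = -651$ ($o = 7 - 658 = -651$)
$w = 1002$ ($w = 351 - -651 = 351 + 651 = 1002$)
$\left(w - 212\right) 951 = \left(1002 - 212\right) 951 = 790 \cdot 951 = 751290$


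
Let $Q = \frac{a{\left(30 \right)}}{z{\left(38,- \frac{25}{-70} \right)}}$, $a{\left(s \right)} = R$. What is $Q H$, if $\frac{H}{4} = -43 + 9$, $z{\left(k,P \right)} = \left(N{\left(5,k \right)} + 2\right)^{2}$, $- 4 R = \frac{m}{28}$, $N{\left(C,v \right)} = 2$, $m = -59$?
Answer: $- \frac{1003}{224} \approx -4.4777$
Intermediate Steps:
$R = \frac{59}{112}$ ($R = - \frac{\left(-59\right) \frac{1}{28}}{4} = \left(- \frac{1}{4}\right) \left(- \frac{59}{28}\right) = \frac{59}{112} \approx 0.52679$)
$z{\left(k,P \right)} = 16$ ($z{\left(k,P \right)} = \left(2 + 2\right)^{2} = 4^{2} = 16$)
$a{\left(s \right)} = \frac{59}{112}$
$Q = \frac{59}{1792}$ ($Q = \frac{59}{112 \cdot 16} = \frac{59}{112} \cdot \frac{1}{16} = \frac{59}{1792} \approx 0.032924$)
$H = -136$ ($H = 4 \left(-43 + 9\right) = 4 \left(-34\right) = -136$)
$Q H = \frac{59}{1792} \left(-136\right) = - \frac{1003}{224}$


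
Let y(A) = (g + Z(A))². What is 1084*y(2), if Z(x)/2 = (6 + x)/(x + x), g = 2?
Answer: 39024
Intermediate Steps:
Z(x) = (6 + x)/x (Z(x) = 2*((6 + x)/(x + x)) = 2*((6 + x)/((2*x))) = 2*((6 + x)*(1/(2*x))) = 2*((6 + x)/(2*x)) = (6 + x)/x)
y(A) = (2 + (6 + A)/A)²
1084*y(2) = 1084*(9*(2 + 2)²/2²) = 1084*(9*(¼)*4²) = 1084*(9*(¼)*16) = 1084*36 = 39024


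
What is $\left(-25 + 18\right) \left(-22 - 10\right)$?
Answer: $224$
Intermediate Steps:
$\left(-25 + 18\right) \left(-22 - 10\right) = \left(-7\right) \left(-32\right) = 224$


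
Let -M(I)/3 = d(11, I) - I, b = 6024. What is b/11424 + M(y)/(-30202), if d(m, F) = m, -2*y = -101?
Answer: 940537/1797019 ≈ 0.52339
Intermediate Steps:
y = 101/2 (y = -1/2*(-101) = 101/2 ≈ 50.500)
M(I) = -33 + 3*I (M(I) = -3*(11 - I) = -33 + 3*I)
b/11424 + M(y)/(-30202) = 6024/11424 + (-33 + 3*(101/2))/(-30202) = 6024*(1/11424) + (-33 + 303/2)*(-1/30202) = 251/476 + (237/2)*(-1/30202) = 251/476 - 237/60404 = 940537/1797019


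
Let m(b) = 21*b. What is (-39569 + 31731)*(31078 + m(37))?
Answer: -249679490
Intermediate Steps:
(-39569 + 31731)*(31078 + m(37)) = (-39569 + 31731)*(31078 + 21*37) = -7838*(31078 + 777) = -7838*31855 = -249679490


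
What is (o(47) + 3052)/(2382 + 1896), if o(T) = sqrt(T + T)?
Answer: 1526/2139 + sqrt(94)/4278 ≈ 0.71568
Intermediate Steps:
o(T) = sqrt(2)*sqrt(T) (o(T) = sqrt(2*T) = sqrt(2)*sqrt(T))
(o(47) + 3052)/(2382 + 1896) = (sqrt(2)*sqrt(47) + 3052)/(2382 + 1896) = (sqrt(94) + 3052)/4278 = (3052 + sqrt(94))*(1/4278) = 1526/2139 + sqrt(94)/4278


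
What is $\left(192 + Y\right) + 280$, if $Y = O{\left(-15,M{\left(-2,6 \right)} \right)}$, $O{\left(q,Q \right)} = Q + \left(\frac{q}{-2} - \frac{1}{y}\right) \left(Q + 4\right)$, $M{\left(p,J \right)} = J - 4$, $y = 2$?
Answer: $516$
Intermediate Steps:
$M{\left(p,J \right)} = -4 + J$
$O{\left(q,Q \right)} = Q + \left(4 + Q\right) \left(- \frac{1}{2} - \frac{q}{2}\right)$ ($O{\left(q,Q \right)} = Q + \left(\frac{q}{-2} - \frac{1}{2}\right) \left(Q + 4\right) = Q + \left(q \left(- \frac{1}{2}\right) - \frac{1}{2}\right) \left(4 + Q\right) = Q + \left(- \frac{q}{2} - \frac{1}{2}\right) \left(4 + Q\right) = Q + \left(- \frac{1}{2} - \frac{q}{2}\right) \left(4 + Q\right) = Q + \left(4 + Q\right) \left(- \frac{1}{2} - \frac{q}{2}\right)$)
$Y = 44$ ($Y = -2 + \frac{-4 + 6}{2} - -30 - \frac{1}{2} \left(-4 + 6\right) \left(-15\right) = -2 + \frac{1}{2} \cdot 2 + 30 - 1 \left(-15\right) = -2 + 1 + 30 + 15 = 44$)
$\left(192 + Y\right) + 280 = \left(192 + 44\right) + 280 = 236 + 280 = 516$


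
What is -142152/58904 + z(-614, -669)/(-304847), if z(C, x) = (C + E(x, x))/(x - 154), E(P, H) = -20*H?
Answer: -4457954084231/1847296303403 ≈ -2.4132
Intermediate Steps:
z(C, x) = (C - 20*x)/(-154 + x) (z(C, x) = (C - 20*x)/(x - 154) = (C - 20*x)/(-154 + x))
-142152/58904 + z(-614, -669)/(-304847) = -142152/58904 + ((-614 - 20*(-669))/(-154 - 669))/(-304847) = -142152*1/58904 + ((-614 + 13380)/(-823))*(-1/304847) = -17769/7363 - 1/823*12766*(-1/304847) = -17769/7363 - 12766/823*(-1/304847) = -17769/7363 + 12766/250889081 = -4457954084231/1847296303403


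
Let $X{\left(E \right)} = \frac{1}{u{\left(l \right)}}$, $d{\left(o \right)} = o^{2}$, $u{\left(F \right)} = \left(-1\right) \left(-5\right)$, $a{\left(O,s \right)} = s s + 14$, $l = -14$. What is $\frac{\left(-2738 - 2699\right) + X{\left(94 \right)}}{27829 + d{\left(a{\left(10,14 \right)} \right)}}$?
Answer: $- \frac{27184}{359645} \approx -0.075586$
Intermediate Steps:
$a{\left(O,s \right)} = 14 + s^{2}$ ($a{\left(O,s \right)} = s^{2} + 14 = 14 + s^{2}$)
$u{\left(F \right)} = 5$
$X{\left(E \right)} = \frac{1}{5}$
$\frac{\left(-2738 - 2699\right) + X{\left(94 \right)}}{27829 + d{\left(a{\left(10,14 \right)} \right)}} = \frac{\left(-2738 - 2699\right) + \frac{1}{5}}{27829 + \left(14 + 14^{2}\right)^{2}} = \frac{-5437 + \frac{1}{5}}{27829 + \left(14 + 196\right)^{2}} = - \frac{27184}{5 \left(27829 + 210^{2}\right)} = - \frac{27184}{5 \left(27829 + 44100\right)} = - \frac{27184}{5 \cdot 71929} = \left(- \frac{27184}{5}\right) \frac{1}{71929} = - \frac{27184}{359645}$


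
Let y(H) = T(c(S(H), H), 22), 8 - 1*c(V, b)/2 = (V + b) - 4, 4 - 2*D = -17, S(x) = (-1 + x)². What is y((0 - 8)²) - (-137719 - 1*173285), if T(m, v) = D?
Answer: 622029/2 ≈ 3.1101e+5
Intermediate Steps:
D = 21/2 (D = 2 - ½*(-17) = 2 + 17/2 = 21/2 ≈ 10.500)
c(V, b) = 24 - 2*V - 2*b (c(V, b) = 16 - 2*((V + b) - 4) = 16 - 2*(-4 + V + b) = 16 + (8 - 2*V - 2*b) = 24 - 2*V - 2*b)
T(m, v) = 21/2
y(H) = 21/2
y((0 - 8)²) - (-137719 - 1*173285) = 21/2 - (-137719 - 1*173285) = 21/2 - (-137719 - 173285) = 21/2 - 1*(-311004) = 21/2 + 311004 = 622029/2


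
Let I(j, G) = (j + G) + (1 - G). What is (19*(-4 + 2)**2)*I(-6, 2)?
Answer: -380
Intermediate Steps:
I(j, G) = 1 + j (I(j, G) = (G + j) + (1 - G) = 1 + j)
(19*(-4 + 2)**2)*I(-6, 2) = (19*(-4 + 2)**2)*(1 - 6) = (19*(-2)**2)*(-5) = (19*4)*(-5) = 76*(-5) = -380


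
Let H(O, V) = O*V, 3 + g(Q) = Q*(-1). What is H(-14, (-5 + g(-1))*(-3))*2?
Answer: -588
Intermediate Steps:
g(Q) = -3 - Q (g(Q) = -3 + Q*(-1) = -3 - Q)
H(-14, (-5 + g(-1))*(-3))*2 = -14*(-5 + (-3 - 1*(-1)))*(-3)*2 = -14*(-5 + (-3 + 1))*(-3)*2 = -14*(-5 - 2)*(-3)*2 = -(-98)*(-3)*2 = -14*21*2 = -294*2 = -588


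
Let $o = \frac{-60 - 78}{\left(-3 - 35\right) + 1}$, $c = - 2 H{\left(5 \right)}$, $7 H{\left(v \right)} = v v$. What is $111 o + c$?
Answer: $\frac{2848}{7} \approx 406.86$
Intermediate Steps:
$H{\left(v \right)} = \frac{v^{2}}{7}$ ($H{\left(v \right)} = \frac{v v}{7} = \frac{v^{2}}{7}$)
$c = - \frac{50}{7}$ ($c = - 2 \frac{5^{2}}{7} = - 2 \cdot \frac{1}{7} \cdot 25 = \left(-2\right) \frac{25}{7} = - \frac{50}{7} \approx -7.1429$)
$o = \frac{138}{37}$ ($o = - \frac{138}{-38 + 1} = - \frac{138}{-37} = \left(-138\right) \left(- \frac{1}{37}\right) = \frac{138}{37} \approx 3.7297$)
$111 o + c = 111 \cdot \frac{138}{37} - \frac{50}{7} = 414 - \frac{50}{7} = \frac{2848}{7}$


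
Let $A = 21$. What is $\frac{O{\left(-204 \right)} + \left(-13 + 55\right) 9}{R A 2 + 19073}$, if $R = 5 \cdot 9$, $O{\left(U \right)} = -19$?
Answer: $\frac{359}{20963} \approx 0.017125$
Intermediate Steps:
$R = 45$
$\frac{O{\left(-204 \right)} + \left(-13 + 55\right) 9}{R A 2 + 19073} = \frac{-19 + \left(-13 + 55\right) 9}{45 \cdot 21 \cdot 2 + 19073} = \frac{-19 + 42 \cdot 9}{945 \cdot 2 + 19073} = \frac{-19 + 378}{1890 + 19073} = \frac{359}{20963}$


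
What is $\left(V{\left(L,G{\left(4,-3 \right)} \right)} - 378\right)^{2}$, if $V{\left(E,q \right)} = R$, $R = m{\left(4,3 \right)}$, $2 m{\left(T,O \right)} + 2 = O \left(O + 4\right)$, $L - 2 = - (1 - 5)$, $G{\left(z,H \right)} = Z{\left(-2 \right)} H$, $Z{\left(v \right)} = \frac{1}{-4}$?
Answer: $\frac{543169}{4} \approx 1.3579 \cdot 10^{5}$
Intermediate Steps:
$Z{\left(v \right)} = - \frac{1}{4}$
$G{\left(z,H \right)} = - \frac{H}{4}$
$L = 6$ ($L = 2 - \left(1 - 5\right) = 2 - -4 = 2 + 4 = 6$)
$m{\left(T,O \right)} = -1 + \frac{O \left(4 + O\right)}{2}$ ($m{\left(T,O \right)} = -1 + \frac{O \left(O + 4\right)}{2} = -1 + \frac{O \left(4 + O\right)}{2}$)
$R = \frac{19}{2}$ ($R = -1 + \frac{3^{2}}{2} + 2 \cdot 3 = -1 + \frac{1}{2} \cdot 9 + 6 = -1 + \frac{9}{2} + 6 = \frac{19}{2} \approx 9.5$)
$V{\left(E,q \right)} = \frac{19}{2}$
$\left(V{\left(L,G{\left(4,-3 \right)} \right)} - 378\right)^{2} = \left(\frac{19}{2} - 378\right)^{2} = \left(- \frac{737}{2}\right)^{2} = \frac{543169}{4}$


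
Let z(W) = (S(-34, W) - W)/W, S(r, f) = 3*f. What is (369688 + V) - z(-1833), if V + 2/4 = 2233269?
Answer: 5205909/2 ≈ 2.6030e+6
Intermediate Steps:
V = 4466537/2 (V = -½ + 2233269 = 4466537/2 ≈ 2.2333e+6)
z(W) = 2 (z(W) = (3*W - W)/W = (2*W)/W = 2)
(369688 + V) - z(-1833) = (369688 + 4466537/2) - 1*2 = 5205913/2 - 2 = 5205909/2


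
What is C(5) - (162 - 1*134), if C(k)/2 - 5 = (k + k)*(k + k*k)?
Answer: 582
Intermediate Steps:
C(k) = 10 + 4*k*(k + k²) (C(k) = 10 + 2*((k + k)*(k + k*k)) = 10 + 2*((2*k)*(k + k²)) = 10 + 2*(2*k*(k + k²)) = 10 + 4*k*(k + k²))
C(5) - (162 - 1*134) = (10 + 4*5² + 4*5³) - (162 - 1*134) = (10 + 4*25 + 4*125) - (162 - 134) = (10 + 100 + 500) - 1*28 = 610 - 28 = 582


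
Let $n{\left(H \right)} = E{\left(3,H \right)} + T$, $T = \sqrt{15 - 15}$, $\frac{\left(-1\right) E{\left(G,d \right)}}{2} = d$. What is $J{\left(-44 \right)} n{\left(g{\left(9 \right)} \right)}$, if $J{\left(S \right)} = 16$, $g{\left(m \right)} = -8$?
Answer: $256$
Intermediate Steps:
$E{\left(G,d \right)} = - 2 d$
$T = 0$ ($T = \sqrt{0} = 0$)
$n{\left(H \right)} = - 2 H$ ($n{\left(H \right)} = - 2 H + 0 = - 2 H$)
$J{\left(-44 \right)} n{\left(g{\left(9 \right)} \right)} = 16 \left(\left(-2\right) \left(-8\right)\right) = 16 \cdot 16 = 256$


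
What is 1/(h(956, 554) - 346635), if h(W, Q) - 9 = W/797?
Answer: -797/276259966 ≈ -2.8850e-6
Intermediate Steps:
h(W, Q) = 9 + W/797
1/(h(956, 554) - 346635) = 1/((9 + (1/797)*956) - 346635) = 1/((9 + 956/797) - 346635) = 1/(8129/797 - 346635) = 1/(-276259966/797) = -797/276259966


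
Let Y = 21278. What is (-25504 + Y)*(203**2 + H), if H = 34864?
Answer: -321484498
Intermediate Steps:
(-25504 + Y)*(203**2 + H) = (-25504 + 21278)*(203**2 + 34864) = -4226*(41209 + 34864) = -4226*76073 = -321484498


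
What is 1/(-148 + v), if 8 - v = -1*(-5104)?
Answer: -1/5244 ≈ -0.00019069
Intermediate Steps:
v = -5096 (v = 8 - (-1)*(-5104) = 8 - 1*5104 = 8 - 5104 = -5096)
1/(-148 + v) = 1/(-148 - 5096) = 1/(-5244) = -1/5244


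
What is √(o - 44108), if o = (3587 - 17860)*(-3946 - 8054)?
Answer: 2*√42807973 ≈ 13086.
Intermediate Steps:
o = 171276000 (o = -14273*(-12000) = 171276000)
√(o - 44108) = √(171276000 - 44108) = √171231892 = 2*√42807973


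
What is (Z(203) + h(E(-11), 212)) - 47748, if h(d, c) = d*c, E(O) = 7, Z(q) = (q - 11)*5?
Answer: -45304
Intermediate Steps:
Z(q) = -55 + 5*q (Z(q) = (-11 + q)*5 = -55 + 5*q)
h(d, c) = c*d
(Z(203) + h(E(-11), 212)) - 47748 = ((-55 + 5*203) + 212*7) - 47748 = ((-55 + 1015) + 1484) - 47748 = (960 + 1484) - 47748 = 2444 - 47748 = -45304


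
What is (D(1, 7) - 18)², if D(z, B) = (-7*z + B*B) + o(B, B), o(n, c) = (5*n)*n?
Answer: 72361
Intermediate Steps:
o(n, c) = 5*n²
D(z, B) = -7*z + 6*B² (D(z, B) = (-7*z + B*B) + 5*B² = (-7*z + B²) + 5*B² = (B² - 7*z) + 5*B² = -7*z + 6*B²)
(D(1, 7) - 18)² = ((-7*1 + 6*7²) - 18)² = ((-7 + 6*49) - 18)² = ((-7 + 294) - 18)² = (287 - 18)² = 269² = 72361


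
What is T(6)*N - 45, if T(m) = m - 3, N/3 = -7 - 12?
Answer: -216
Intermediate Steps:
N = -57 (N = 3*(-7 - 12) = 3*(-19) = -57)
T(m) = -3 + m
T(6)*N - 45 = (-3 + 6)*(-57) - 45 = 3*(-57) - 45 = -171 - 45 = -216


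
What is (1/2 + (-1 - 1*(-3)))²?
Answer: 25/4 ≈ 6.2500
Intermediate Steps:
(1/2 + (-1 - 1*(-3)))² = (½ + (-1 + 3))² = (½ + 2)² = (5/2)² = 25/4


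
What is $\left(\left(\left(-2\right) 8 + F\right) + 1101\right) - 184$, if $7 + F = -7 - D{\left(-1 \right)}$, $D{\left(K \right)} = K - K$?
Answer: $887$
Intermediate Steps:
$D{\left(K \right)} = 0$
$F = -14$ ($F = -7 - 7 = -14$)
$\left(\left(\left(-2\right) 8 + F\right) + 1101\right) - 184 = \left(\left(\left(-2\right) 8 - 14\right) + 1101\right) - 184 = \left(\left(-16 - 14\right) + 1101\right) - 184 = \left(-30 + 1101\right) - 184 = 1071 - 184 = 887$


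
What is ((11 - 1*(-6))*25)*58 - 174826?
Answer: -150176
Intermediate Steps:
((11 - 1*(-6))*25)*58 - 174826 = ((11 + 6)*25)*58 - 174826 = (17*25)*58 - 174826 = 425*58 - 174826 = 24650 - 174826 = -150176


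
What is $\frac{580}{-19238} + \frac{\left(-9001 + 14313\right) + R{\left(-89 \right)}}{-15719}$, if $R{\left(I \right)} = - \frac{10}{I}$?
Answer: $- \frac{4953358972}{13456894429} \approx -0.36809$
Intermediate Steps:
$\frac{580}{-19238} + \frac{\left(-9001 + 14313\right) + R{\left(-89 \right)}}{-15719} = \frac{580}{-19238} + \frac{\left(-9001 + 14313\right) - \frac{10}{-89}}{-15719} = 580 \left(- \frac{1}{19238}\right) + \left(5312 - - \frac{10}{89}\right) \left(- \frac{1}{15719}\right) = - \frac{290}{9619} + \left(5312 + \frac{10}{89}\right) \left(- \frac{1}{15719}\right) = - \frac{290}{9619} + \frac{472778}{89} \left(- \frac{1}{15719}\right) = - \frac{290}{9619} - \frac{472778}{1398991} = - \frac{4953358972}{13456894429}$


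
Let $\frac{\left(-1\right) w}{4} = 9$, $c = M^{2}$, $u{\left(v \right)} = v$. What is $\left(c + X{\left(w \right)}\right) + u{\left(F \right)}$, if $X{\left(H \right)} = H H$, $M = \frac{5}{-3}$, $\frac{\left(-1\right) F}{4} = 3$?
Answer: $\frac{11581}{9} \approx 1286.8$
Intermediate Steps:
$F = -12$ ($F = \left(-4\right) 3 = -12$)
$M = - \frac{5}{3}$ ($M = 5 \left(- \frac{1}{3}\right) = - \frac{5}{3} \approx -1.6667$)
$c = \frac{25}{9}$ ($c = \left(- \frac{5}{3}\right)^{2} = \frac{25}{9} \approx 2.7778$)
$w = -36$ ($w = \left(-4\right) 9 = -36$)
$X{\left(H \right)} = H^{2}$
$\left(c + X{\left(w \right)}\right) + u{\left(F \right)} = \left(\frac{25}{9} + \left(-36\right)^{2}\right) - 12 = \left(\frac{25}{9} + 1296\right) - 12 = \frac{11689}{9} - 12 = \frac{11581}{9}$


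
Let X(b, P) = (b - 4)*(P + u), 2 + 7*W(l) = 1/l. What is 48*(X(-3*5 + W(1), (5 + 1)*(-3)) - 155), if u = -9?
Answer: 121584/7 ≈ 17369.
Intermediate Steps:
W(l) = -2/7 + 1/(7*l)
X(b, P) = (-9 + P)*(-4 + b) (X(b, P) = (b - 4)*(P - 9) = (-4 + b)*(-9 + P) = (-9 + P)*(-4 + b))
48*(X(-3*5 + W(1), (5 + 1)*(-3)) - 155) = 48*((36 - 9*(-3*5 + (1/7)*(1 - 2*1)/1) - 4*(5 + 1)*(-3) + ((5 + 1)*(-3))*(-3*5 + (1/7)*(1 - 2*1)/1)) - 155) = 48*((36 - 9*(-15 + (1/7)*1*(1 - 2)) - 24*(-3) + (6*(-3))*(-15 + (1/7)*1*(1 - 2))) - 155) = 48*((36 - 9*(-15 + (1/7)*1*(-1)) - 4*(-18) - 18*(-15 + (1/7)*1*(-1))) - 155) = 48*((36 - 9*(-15 - 1/7) + 72 - 18*(-15 - 1/7)) - 155) = 48*((36 - 9*(-106/7) + 72 - 18*(-106/7)) - 155) = 48*((36 + 954/7 + 72 + 1908/7) - 155) = 48*(3618/7 - 155) = 48*(2533/7) = 121584/7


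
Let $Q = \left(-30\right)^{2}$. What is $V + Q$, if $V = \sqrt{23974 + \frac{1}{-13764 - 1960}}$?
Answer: $900 + \frac{65 \sqrt{350735613}}{7862} \approx 1054.8$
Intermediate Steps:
$V = \frac{65 \sqrt{350735613}}{7862}$ ($V = \sqrt{23974 + \frac{1}{-15724}} = \sqrt{23974 - \frac{1}{15724}} = \sqrt{\frac{376967175}{15724}} = \frac{65 \sqrt{350735613}}{7862} \approx 154.84$)
$Q = 900$
$V + Q = \frac{65 \sqrt{350735613}}{7862} + 900 = 900 + \frac{65 \sqrt{350735613}}{7862}$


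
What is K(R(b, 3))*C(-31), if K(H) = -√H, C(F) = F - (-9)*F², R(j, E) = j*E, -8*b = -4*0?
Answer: 0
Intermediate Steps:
b = 0 (b = -(-1)*0/2 = -⅛*0 = 0)
R(j, E) = E*j
C(F) = F + 9*F²
K(R(b, 3))*C(-31) = (-√(3*0))*(-31*(1 + 9*(-31))) = (-√0)*(-31*(1 - 279)) = (-1*0)*(-31*(-278)) = 0*8618 = 0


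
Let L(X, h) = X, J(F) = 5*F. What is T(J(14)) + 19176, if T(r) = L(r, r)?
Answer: 19246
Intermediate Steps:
T(r) = r
T(J(14)) + 19176 = 5*14 + 19176 = 70 + 19176 = 19246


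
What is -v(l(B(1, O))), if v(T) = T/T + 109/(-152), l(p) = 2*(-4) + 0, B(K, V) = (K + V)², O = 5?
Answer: -43/152 ≈ -0.28289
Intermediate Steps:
l(p) = -8 (l(p) = -8 + 0 = -8)
v(T) = 43/152 (v(T) = 1 + 109*(-1/152) = 1 - 109/152 = 43/152)
-v(l(B(1, O))) = -1*43/152 = -43/152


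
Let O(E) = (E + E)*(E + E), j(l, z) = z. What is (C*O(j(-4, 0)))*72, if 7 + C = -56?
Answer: 0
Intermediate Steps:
C = -63 (C = -7 - 56 = -63)
O(E) = 4*E**2 (O(E) = (2*E)*(2*E) = 4*E**2)
(C*O(j(-4, 0)))*72 = -252*0**2*72 = -252*0*72 = -63*0*72 = 0*72 = 0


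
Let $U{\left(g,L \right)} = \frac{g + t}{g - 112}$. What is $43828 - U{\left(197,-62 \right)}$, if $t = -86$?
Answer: $\frac{3725269}{85} \approx 43827.0$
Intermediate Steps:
$U{\left(g,L \right)} = \frac{-86 + g}{-112 + g}$ ($U{\left(g,L \right)} = \frac{g - 86}{g - 112} = \frac{-86 + g}{-112 + g}$)
$43828 - U{\left(197,-62 \right)} = 43828 - \frac{-86 + 197}{-112 + 197} = 43828 - \frac{1}{85} \cdot 111 = 43828 - \frac{111}{85} = \frac{3725269}{85}$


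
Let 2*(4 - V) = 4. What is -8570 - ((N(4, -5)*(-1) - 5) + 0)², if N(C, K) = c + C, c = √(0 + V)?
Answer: -8653 - 18*√2 ≈ -8678.5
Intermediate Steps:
V = 2 (V = 4 - ½*4 = 4 - 2 = 2)
c = √2 (c = √(0 + 2) = √2 ≈ 1.4142)
N(C, K) = C + √2 (N(C, K) = √2 + C = C + √2)
-8570 - ((N(4, -5)*(-1) - 5) + 0)² = -8570 - (((4 + √2)*(-1) - 5) + 0)² = -8570 - (((-4 - √2) - 5) + 0)² = -8570 - ((-9 - √2) + 0)² = -8570 - (-9 - √2)²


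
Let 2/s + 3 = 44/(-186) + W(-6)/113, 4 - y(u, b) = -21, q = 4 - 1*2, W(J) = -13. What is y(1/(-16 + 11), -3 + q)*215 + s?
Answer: 94648616/17611 ≈ 5374.4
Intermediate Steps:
q = 2 (q = 4 - 2 = 2)
y(u, b) = 25 (y(u, b) = 4 - 1*(-21) = 4 + 21 = 25)
s = -10509/17611 (s = 2/(-3 + (44/(-186) - 13/113)) = 2/(-3 + (44*(-1/186) - 13*1/113)) = 2/(-3 + (-22/93 - 13/113)) = 2/(-3 - 3695/10509) = 2/(-35222/10509) = 2*(-10509/35222) = -10509/17611 ≈ -0.59673)
y(1/(-16 + 11), -3 + q)*215 + s = 25*215 - 10509/17611 = 5375 - 10509/17611 = 94648616/17611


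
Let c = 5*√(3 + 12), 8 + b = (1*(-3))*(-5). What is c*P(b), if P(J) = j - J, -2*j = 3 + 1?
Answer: -45*√15 ≈ -174.28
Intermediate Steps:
j = -2 (j = -(3 + 1)/2 = -½*4 = -2)
b = 7 (b = -8 + (1*(-3))*(-5) = -8 - 3*(-5) = -8 + 15 = 7)
P(J) = -2 - J
c = 5*√15 ≈ 19.365
c*P(b) = (5*√15)*(-2 - 1*7) = (5*√15)*(-2 - 7) = (5*√15)*(-9) = -45*√15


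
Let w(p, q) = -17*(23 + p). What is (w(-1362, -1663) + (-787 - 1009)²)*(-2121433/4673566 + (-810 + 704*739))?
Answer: 7885969647967042137/4673566 ≈ 1.6874e+12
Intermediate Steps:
w(p, q) = -391 - 17*p
(w(-1362, -1663) + (-787 - 1009)²)*(-2121433/4673566 + (-810 + 704*739)) = ((-391 - 17*(-1362)) + (-787 - 1009)²)*(-2121433/4673566 + (-810 + 704*739)) = ((-391 + 23154) + (-1796)²)*(-2121433*1/4673566 + (-810 + 520256)) = (22763 + 3225616)*(-2121433/4673566 + 519446) = 3248379*(2427663043003/4673566) = 7885969647967042137/4673566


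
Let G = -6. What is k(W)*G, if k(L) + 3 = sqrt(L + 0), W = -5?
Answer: 18 - 6*I*sqrt(5) ≈ 18.0 - 13.416*I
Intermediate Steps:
k(L) = -3 + sqrt(L) (k(L) = -3 + sqrt(L + 0) = -3 + sqrt(L))
k(W)*G = (-3 + sqrt(-5))*(-6) = (-3 + I*sqrt(5))*(-6) = 18 - 6*I*sqrt(5)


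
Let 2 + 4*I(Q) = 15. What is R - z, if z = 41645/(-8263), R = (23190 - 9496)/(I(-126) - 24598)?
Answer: 3644379367/812905677 ≈ 4.4832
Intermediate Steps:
I(Q) = 13/4 (I(Q) = -½ + (¼)*15 = -½ + 15/4 = 13/4)
R = -54776/98379 (R = (23190 - 9496)/(13/4 - 24598) = 13694/(-98379/4) = 13694*(-4/98379) = -54776/98379 ≈ -0.55679)
z = -41645/8263 (z = 41645*(-1/8263) = -41645/8263 ≈ -5.0399)
R - z = -54776/98379 - 1*(-41645/8263) = -54776/98379 + 41645/8263 = 3644379367/812905677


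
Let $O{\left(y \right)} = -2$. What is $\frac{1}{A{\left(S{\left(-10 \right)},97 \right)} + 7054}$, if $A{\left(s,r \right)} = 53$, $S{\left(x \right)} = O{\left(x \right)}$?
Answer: $\frac{1}{7107} \approx 0.00014071$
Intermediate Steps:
$S{\left(x \right)} = -2$
$\frac{1}{A{\left(S{\left(-10 \right)},97 \right)} + 7054} = \frac{1}{53 + 7054} = \frac{1}{7107}$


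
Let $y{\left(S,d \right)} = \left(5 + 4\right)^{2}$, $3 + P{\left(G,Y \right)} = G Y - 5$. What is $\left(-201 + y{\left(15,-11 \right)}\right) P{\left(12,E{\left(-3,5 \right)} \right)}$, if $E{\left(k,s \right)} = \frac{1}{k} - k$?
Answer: $-2880$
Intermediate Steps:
$P{\left(G,Y \right)} = -8 + G Y$ ($P{\left(G,Y \right)} = -3 + \left(G Y - 5\right) = -3 + \left(-5 + G Y\right) = -8 + G Y$)
$y{\left(S,d \right)} = 81$ ($y{\left(S,d \right)} = 9^{2} = 81$)
$\left(-201 + y{\left(15,-11 \right)}\right) P{\left(12,E{\left(-3,5 \right)} \right)} = \left(-201 + 81\right) \left(-8 + 12 \left(\frac{1}{-3} - -3\right)\right) = - 120 \left(-8 + 12 \left(- \frac{1}{3} + 3\right)\right) = - 120 \left(-8 + 12 \cdot \frac{8}{3}\right) = - 120 \left(-8 + 32\right) = \left(-120\right) 24 = -2880$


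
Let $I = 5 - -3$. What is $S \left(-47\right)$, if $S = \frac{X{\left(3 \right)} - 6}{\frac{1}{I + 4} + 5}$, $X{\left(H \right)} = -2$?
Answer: $\frac{4512}{61} \approx 73.967$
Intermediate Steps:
$I = 8$ ($I = 5 + 3 = 8$)
$S = - \frac{96}{61}$ ($S = \frac{-2 - 6}{\frac{1}{8 + 4} + 5} = - \frac{8}{\frac{1}{12} + 5} = - \frac{8}{\frac{61}{12}} = \left(-8\right) \frac{12}{61} = - \frac{96}{61} \approx -1.5738$)
$S \left(-47\right) = \left(- \frac{96}{61}\right) \left(-47\right) = \frac{4512}{61}$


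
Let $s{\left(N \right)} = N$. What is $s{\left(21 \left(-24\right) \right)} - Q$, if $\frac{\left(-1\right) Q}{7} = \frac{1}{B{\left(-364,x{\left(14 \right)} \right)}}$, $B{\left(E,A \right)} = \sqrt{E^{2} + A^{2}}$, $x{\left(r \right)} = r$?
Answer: $-504 + \frac{\sqrt{677}}{1354} \approx -503.98$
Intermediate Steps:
$B{\left(E,A \right)} = \sqrt{A^{2} + E^{2}}$
$Q = - \frac{\sqrt{677}}{1354}$ ($Q = - \frac{7}{\sqrt{14^{2} + \left(-364\right)^{2}}} = - \frac{7}{\sqrt{196 + 132496}} = - \frac{7}{\sqrt{132692}} = - \frac{7}{14 \sqrt{677}} = - 7 \frac{\sqrt{677}}{9478} = - \frac{\sqrt{677}}{1354} \approx -0.019217$)
$s{\left(21 \left(-24\right) \right)} - Q = 21 \left(-24\right) - - \frac{\sqrt{677}}{1354} = -504 + \frac{\sqrt{677}}{1354}$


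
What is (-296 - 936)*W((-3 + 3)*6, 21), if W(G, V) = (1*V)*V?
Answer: -543312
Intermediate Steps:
W(G, V) = V² (W(G, V) = V*V = V²)
(-296 - 936)*W((-3 + 3)*6, 21) = (-296 - 936)*21² = -1232*441 = -543312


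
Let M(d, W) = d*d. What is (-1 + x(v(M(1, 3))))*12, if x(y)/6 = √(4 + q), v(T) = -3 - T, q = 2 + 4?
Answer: -12 + 72*√10 ≈ 215.68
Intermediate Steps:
q = 6
M(d, W) = d²
x(y) = 6*√10 (x(y) = 6*√(4 + 6) = 6*√10)
(-1 + x(v(M(1, 3))))*12 = (-1 + 6*√10)*12 = -12 + 72*√10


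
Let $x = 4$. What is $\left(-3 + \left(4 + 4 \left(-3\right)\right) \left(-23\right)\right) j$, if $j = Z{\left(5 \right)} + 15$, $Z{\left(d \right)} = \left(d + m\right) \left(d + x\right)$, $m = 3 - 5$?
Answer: $7602$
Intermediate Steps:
$m = -2$ ($m = 3 - 5 = -2$)
$Z{\left(d \right)} = \left(-2 + d\right) \left(4 + d\right)$ ($Z{\left(d \right)} = \left(d - 2\right) \left(d + 4\right) = \left(-2 + d\right) \left(4 + d\right)$)
$j = 42$ ($j = \left(-8 + 5^{2} + 2 \cdot 5\right) + 15 = \left(-8 + 25 + 10\right) + 15 = 27 + 15 = 42$)
$\left(-3 + \left(4 + 4 \left(-3\right)\right) \left(-23\right)\right) j = \left(-3 + \left(4 + 4 \left(-3\right)\right) \left(-23\right)\right) 42 = \left(-3 + \left(4 - 12\right) \left(-23\right)\right) 42 = \left(-3 - -184\right) 42 = \left(-3 + 184\right) 42 = 181 \cdot 42 = 7602$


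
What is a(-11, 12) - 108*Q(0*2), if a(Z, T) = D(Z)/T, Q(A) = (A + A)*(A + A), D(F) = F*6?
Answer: -11/2 ≈ -5.5000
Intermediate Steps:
D(F) = 6*F
Q(A) = 4*A² (Q(A) = (2*A)*(2*A) = 4*A²)
a(Z, T) = 6*Z/T (a(Z, T) = (6*Z)/T = 6*Z/T)
a(-11, 12) - 108*Q(0*2) = 6*(-11)/12 - 432*(0*2)² = 6*(-11)*(1/12) - 432*0² = -11/2 - 432*0 = -11/2 - 108*0 = -11/2 + 0 = -11/2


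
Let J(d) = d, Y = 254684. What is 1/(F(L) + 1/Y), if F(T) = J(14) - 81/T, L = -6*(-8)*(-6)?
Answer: 2037472/29097655 ≈ 0.070022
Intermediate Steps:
L = -288 (L = 48*(-6) = -288)
F(T) = 14 - 81/T
1/(F(L) + 1/Y) = 1/((14 - 81/(-288)) + 1/254684) = 1/((14 - 81*(-1/288)) + 1/254684) = 1/((14 + 9/32) + 1/254684) = 1/(457/32 + 1/254684) = 1/(29097655/2037472) = 2037472/29097655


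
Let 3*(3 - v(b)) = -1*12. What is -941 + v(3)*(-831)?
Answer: -6758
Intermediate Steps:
v(b) = 7 (v(b) = 3 - (-1)*12/3 = 3 - 1/3*(-12) = 3 + 4 = 7)
-941 + v(3)*(-831) = -941 + 7*(-831) = -941 - 5817 = -6758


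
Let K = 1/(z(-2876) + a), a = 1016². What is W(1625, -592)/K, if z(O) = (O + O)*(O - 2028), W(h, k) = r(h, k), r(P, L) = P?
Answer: 47515104000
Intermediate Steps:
a = 1032256
W(h, k) = h
z(O) = 2*O*(-2028 + O) (z(O) = (2*O)*(-2028 + O) = 2*O*(-2028 + O))
K = 1/29240064 (K = 1/(2*(-2876)*(-2028 - 2876) + 1032256) = 1/(2*(-2876)*(-4904) + 1032256) = 1/(28207808 + 1032256) = 1/29240064 ≈ 3.4200e-8)
W(1625, -592)/K = 1625/(1/29240064) = 1625*29240064 = 47515104000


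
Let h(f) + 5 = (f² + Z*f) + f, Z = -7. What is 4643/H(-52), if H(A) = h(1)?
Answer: -4643/10 ≈ -464.30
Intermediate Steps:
h(f) = -5 + f² - 6*f (h(f) = -5 + ((f² - 7*f) + f) = -5 + (f² - 6*f) = -5 + f² - 6*f)
H(A) = -10 (H(A) = -5 + 1² - 6*1 = -5 + 1 - 6 = -10)
4643/H(-52) = 4643/(-10) = 4643*(-⅒) = -4643/10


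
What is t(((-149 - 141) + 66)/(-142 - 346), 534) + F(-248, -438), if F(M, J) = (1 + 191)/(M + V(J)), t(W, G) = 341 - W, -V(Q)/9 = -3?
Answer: 4579121/13481 ≈ 339.67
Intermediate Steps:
V(Q) = 27 (V(Q) = -9*(-3) = 27)
F(M, J) = 192/(27 + M) (F(M, J) = (1 + 191)/(M + 27) = 192/(27 + M))
t(((-149 - 141) + 66)/(-142 - 346), 534) + F(-248, -438) = (341 - ((-149 - 141) + 66)/(-142 - 346)) + 192/(27 - 248) = (341 - (-290 + 66)/(-488)) + 192/(-221) = (341 - (-224)*(-1)/488) + 192*(-1/221) = (341 - 1*28/61) - 192/221 = (341 - 28/61) - 192/221 = 20773/61 - 192/221 = 4579121/13481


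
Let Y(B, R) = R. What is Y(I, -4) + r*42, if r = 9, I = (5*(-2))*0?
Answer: 374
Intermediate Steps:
I = 0 (I = -10*0 = 0)
Y(I, -4) + r*42 = -4 + 9*42 = -4 + 378 = 374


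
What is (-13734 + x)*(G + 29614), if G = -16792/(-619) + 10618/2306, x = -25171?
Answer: -823166250433225/713707 ≈ -1.1534e+9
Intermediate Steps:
G = 22647447/713707 (G = -16792*(-1/619) + 10618*(1/2306) = 16792/619 + 5309/1153 = 22647447/713707 ≈ 31.732)
(-13734 + x)*(G + 29614) = (-13734 - 25171)*(22647447/713707 + 29614) = -38905*21158366545/713707 = -823166250433225/713707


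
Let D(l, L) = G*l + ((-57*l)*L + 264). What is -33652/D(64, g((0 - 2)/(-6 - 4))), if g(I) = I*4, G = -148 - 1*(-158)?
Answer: 42065/2518 ≈ 16.706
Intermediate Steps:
G = 10 (G = -148 + 158 = 10)
g(I) = 4*I
D(l, L) = 264 + 10*l - 57*L*l (D(l, L) = 10*l + ((-57*l)*L + 264) = 10*l + (-57*L*l + 264) = 10*l + (264 - 57*L*l) = 264 + 10*l - 57*L*l)
-33652/D(64, g((0 - 2)/(-6 - 4))) = -33652/(264 + 10*64 - 57*4*((0 - 2)/(-6 - 4))*64) = -33652/(264 + 640 - 57*4*(-2/(-10))*64) = -33652/(264 + 640 - 57*4*(-2*(-1/10))*64) = -33652/(264 + 640 - 57*4*(1/5)*64) = -33652/(264 + 640 - 57*4/5*64) = -33652/(264 + 640 - 14592/5) = -33652/(-10072/5) = -33652*(-5/10072) = 42065/2518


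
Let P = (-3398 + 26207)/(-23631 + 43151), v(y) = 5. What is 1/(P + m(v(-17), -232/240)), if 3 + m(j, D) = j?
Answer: 19520/61849 ≈ 0.31561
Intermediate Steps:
m(j, D) = -3 + j
P = 22809/19520 ≈ 1.1685
1/(P + m(v(-17), -232/240)) = 1/(22809/19520 + (-3 + 5)) = 1/(22809/19520 + 2) = 1/(61849/19520) = 19520/61849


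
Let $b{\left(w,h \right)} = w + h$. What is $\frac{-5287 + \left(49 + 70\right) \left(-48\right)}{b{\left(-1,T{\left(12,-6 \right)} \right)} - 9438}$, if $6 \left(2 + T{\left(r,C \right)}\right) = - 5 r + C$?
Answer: $\frac{647}{556} \approx 1.1637$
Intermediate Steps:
$T{\left(r,C \right)} = -2 - \frac{5 r}{6} + \frac{C}{6}$ ($T{\left(r,C \right)} = -2 + \frac{- 5 r + C}{6} = -2 + \frac{C - 5 r}{6} = -2 + \left(- \frac{5 r}{6} + \frac{C}{6}\right) = -2 - \frac{5 r}{6} + \frac{C}{6}$)
$b{\left(w,h \right)} = h + w$
$\frac{-5287 + \left(49 + 70\right) \left(-48\right)}{b{\left(-1,T{\left(12,-6 \right)} \right)} - 9438} = \frac{-5287 + \left(49 + 70\right) \left(-48\right)}{\left(\left(-2 - 10 + \frac{1}{6} \left(-6\right)\right) - 1\right) - 9438} = \frac{-5287 + 119 \left(-48\right)}{\left(\left(-2 - 10 - 1\right) - 1\right) - 9438} = \frac{-5287 - 5712}{\left(-13 - 1\right) - 9438} = - \frac{10999}{-14 - 9438} = - \frac{10999}{-9452} = \left(-10999\right) \left(- \frac{1}{9452}\right) = \frac{647}{556}$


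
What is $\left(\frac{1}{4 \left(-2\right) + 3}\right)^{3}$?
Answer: $- \frac{1}{125} \approx -0.008$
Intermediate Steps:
$\left(\frac{1}{4 \left(-2\right) + 3}\right)^{3} = \left(\frac{1}{-8 + 3}\right)^{3} = \left(\frac{1}{-5}\right)^{3} = \left(- \frac{1}{5}\right)^{3} = - \frac{1}{125}$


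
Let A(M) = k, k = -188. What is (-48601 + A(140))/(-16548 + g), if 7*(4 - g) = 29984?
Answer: 341523/145792 ≈ 2.3425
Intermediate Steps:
A(M) = -188
g = -29956/7 (g = 4 - ⅐*29984 = 4 - 29984/7 = -29956/7 ≈ -4279.4)
(-48601 + A(140))/(-16548 + g) = (-48601 - 188)/(-16548 - 29956/7) = -48789/(-145792/7) = -48789*(-7/145792) = 341523/145792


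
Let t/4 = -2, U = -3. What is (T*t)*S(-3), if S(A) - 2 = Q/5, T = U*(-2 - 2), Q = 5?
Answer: -288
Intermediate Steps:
t = -8 (t = 4*(-2) = -8)
T = 12 (T = -3*(-2 - 2) = -3*(-4) = 12)
S(A) = 3 (S(A) = 2 + 5/5 = 2 + 5*(⅕) = 2 + 1 = 3)
(T*t)*S(-3) = (12*(-8))*3 = -96*3 = -288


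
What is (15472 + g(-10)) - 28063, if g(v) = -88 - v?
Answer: -12669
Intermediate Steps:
(15472 + g(-10)) - 28063 = (15472 + (-88 - 1*(-10))) - 28063 = (15472 + (-88 + 10)) - 28063 = (15472 - 78) - 28063 = 15394 - 28063 = -12669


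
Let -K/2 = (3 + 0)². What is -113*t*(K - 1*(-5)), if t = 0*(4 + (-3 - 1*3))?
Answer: 0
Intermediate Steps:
K = -18 (K = -2*(3 + 0)² = -2*3² = -2*9 = -18)
t = 0 (t = 0*(4 + (-3 - 3)) = 0*(4 - 6) = 0*(-2) = 0)
-113*t*(K - 1*(-5)) = -0*(-18 - 1*(-5)) = -0*(-18 + 5) = -0*(-13) = -113*0 = 0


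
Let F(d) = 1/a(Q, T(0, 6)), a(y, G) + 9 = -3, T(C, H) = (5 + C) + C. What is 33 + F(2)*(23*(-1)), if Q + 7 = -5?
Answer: 419/12 ≈ 34.917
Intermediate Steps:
Q = -12 (Q = -7 - 5 = -12)
T(C, H) = 5 + 2*C
a(y, G) = -12 (a(y, G) = -9 - 3 = -12)
F(d) = -1/12 (F(d) = 1/(-12) = -1/12)
33 + F(2)*(23*(-1)) = 33 - 23*(-1)/12 = 33 - 1/12*(-23) = 33 + 23/12 = 419/12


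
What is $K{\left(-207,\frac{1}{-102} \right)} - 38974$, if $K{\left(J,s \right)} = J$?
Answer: $-39181$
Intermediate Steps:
$K{\left(-207,\frac{1}{-102} \right)} - 38974 = -207 - 38974 = -39181$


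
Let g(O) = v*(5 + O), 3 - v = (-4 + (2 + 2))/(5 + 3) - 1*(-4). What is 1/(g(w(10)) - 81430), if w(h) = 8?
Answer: -1/81443 ≈ -1.2279e-5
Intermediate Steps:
v = -1 (v = 3 - ((-4 + (2 + 2))/(5 + 3) - 1*(-4)) = 3 - ((-4 + 4)/8 + 4) = 3 - (0*(1/8) + 4) = 3 - (0 + 4) = 3 - 1*4 = 3 - 4 = -1)
g(O) = -5 - O (g(O) = -(5 + O) = -5 - O)
1/(g(w(10)) - 81430) = 1/((-5 - 1*8) - 81430) = 1/((-5 - 8) - 81430) = 1/(-13 - 81430) = 1/(-81443) = -1/81443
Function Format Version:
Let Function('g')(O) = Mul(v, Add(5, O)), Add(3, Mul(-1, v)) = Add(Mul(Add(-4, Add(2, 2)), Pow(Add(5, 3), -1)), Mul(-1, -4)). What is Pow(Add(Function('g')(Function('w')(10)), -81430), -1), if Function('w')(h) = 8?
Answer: Rational(-1, 81443) ≈ -1.2279e-5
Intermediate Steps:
v = -1 (v = Add(3, Mul(-1, Add(Mul(Add(-4, Add(2, 2)), Pow(Add(5, 3), -1)), Mul(-1, -4)))) = Add(3, Mul(-1, Add(Mul(Add(-4, 4), Pow(8, -1)), 4))) = Add(3, Mul(-1, Add(Mul(0, Rational(1, 8)), 4))) = Add(3, Mul(-1, Add(0, 4))) = Add(3, Mul(-1, 4)) = Add(3, -4) = -1)
Function('g')(O) = Add(-5, Mul(-1, O)) (Function('g')(O) = Mul(-1, Add(5, O)) = Add(-5, Mul(-1, O)))
Pow(Add(Function('g')(Function('w')(10)), -81430), -1) = Pow(Add(Add(-5, Mul(-1, 8)), -81430), -1) = Pow(Add(Add(-5, -8), -81430), -1) = Pow(Add(-13, -81430), -1) = Pow(-81443, -1) = Rational(-1, 81443)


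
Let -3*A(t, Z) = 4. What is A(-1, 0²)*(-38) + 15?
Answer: 197/3 ≈ 65.667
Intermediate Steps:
A(t, Z) = -4/3 (A(t, Z) = -⅓*4 = -4/3)
A(-1, 0²)*(-38) + 15 = -4/3*(-38) + 15 = 152/3 + 15 = 197/3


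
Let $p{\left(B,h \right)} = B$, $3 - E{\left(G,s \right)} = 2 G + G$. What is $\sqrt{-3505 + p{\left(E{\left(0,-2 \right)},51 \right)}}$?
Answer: $i \sqrt{3502} \approx 59.178 i$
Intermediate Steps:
$E{\left(G,s \right)} = 3 - 3 G$ ($E{\left(G,s \right)} = 3 - \left(2 G + G\right) = 3 - 3 G$)
$\sqrt{-3505 + p{\left(E{\left(0,-2 \right)},51 \right)}} = \sqrt{-3505 + \left(3 - 0\right)} = \sqrt{-3505 + \left(3 + 0\right)} = \sqrt{-3505 + 3} = \sqrt{-3502} = i \sqrt{3502}$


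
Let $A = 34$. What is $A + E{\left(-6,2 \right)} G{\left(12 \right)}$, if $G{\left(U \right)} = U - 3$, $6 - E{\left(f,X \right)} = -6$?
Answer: $142$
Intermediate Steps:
$E{\left(f,X \right)} = 12$ ($E{\left(f,X \right)} = 6 - -6 = 6 + 6 = 12$)
$G{\left(U \right)} = -3 + U$ ($G{\left(U \right)} = U - 3 = -3 + U$)
$A + E{\left(-6,2 \right)} G{\left(12 \right)} = 34 + 12 \left(-3 + 12\right) = 34 + 12 \cdot 9 = 34 + 108 = 142$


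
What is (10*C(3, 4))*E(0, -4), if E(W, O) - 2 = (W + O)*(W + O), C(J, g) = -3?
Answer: -540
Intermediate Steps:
E(W, O) = 2 + (O + W)**2 (E(W, O) = 2 + (W + O)*(W + O) = 2 + (O + W)*(O + W) = 2 + (O + W)**2)
(10*C(3, 4))*E(0, -4) = (10*(-3))*(2 + (-4 + 0)**2) = -30*(2 + (-4)**2) = -30*(2 + 16) = -30*18 = -540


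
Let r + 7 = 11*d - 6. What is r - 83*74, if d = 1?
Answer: -6144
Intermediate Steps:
r = -2 (r = -7 + (11*1 - 6) = -7 + (11 - 6) = -7 + 5 = -2)
r - 83*74 = -2 - 83*74 = -2 - 6142 = -6144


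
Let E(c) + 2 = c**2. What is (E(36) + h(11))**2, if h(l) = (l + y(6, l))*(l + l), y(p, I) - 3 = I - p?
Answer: 2930944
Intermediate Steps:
y(p, I) = 3 + I - p (y(p, I) = 3 + (I - p) = 3 + I - p)
h(l) = 2*l*(-3 + 2*l) (h(l) = (l + (3 + l - 1*6))*(l + l) = (l + (3 + l - 6))*(2*l) = (l + (-3 + l))*(2*l) = (-3 + 2*l)*(2*l) = 2*l*(-3 + 2*l))
E(c) = -2 + c**2
(E(36) + h(11))**2 = ((-2 + 36**2) + 2*11*(-3 + 2*11))**2 = ((-2 + 1296) + 2*11*(-3 + 22))**2 = (1294 + 2*11*19)**2 = (1294 + 418)**2 = 1712**2 = 2930944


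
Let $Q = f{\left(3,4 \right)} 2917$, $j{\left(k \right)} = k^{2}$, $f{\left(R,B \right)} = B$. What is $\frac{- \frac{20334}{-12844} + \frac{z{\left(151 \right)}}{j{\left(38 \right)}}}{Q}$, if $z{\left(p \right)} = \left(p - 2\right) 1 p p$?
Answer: $\frac{574538327}{2847412048} \approx 0.20178$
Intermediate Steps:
$z{\left(p \right)} = p^{2} \left(-2 + p\right)$ ($z{\left(p \right)} = \left(-2 + p\right) 1 p^{2} = \left(-2 + p\right) p^{2} = p^{2} \left(-2 + p\right)$)
$Q = 11668$ ($Q = 4 \cdot 2917 = 11668$)
$\frac{- \frac{20334}{-12844} + \frac{z{\left(151 \right)}}{j{\left(38 \right)}}}{Q} = \frac{- \frac{20334}{-12844} + \frac{151^{2} \left(-2 + 151\right)}{38^{2}}}{11668} = \left(\left(-20334\right) \left(- \frac{1}{12844}\right) + \frac{22801 \cdot 149}{1444}\right) \frac{1}{11668} = \left(\frac{10167}{6422} + 3397349 \cdot \frac{1}{1444}\right) \frac{1}{11668} = \left(\frac{10167}{6422} + \frac{3397349}{1444}\right) \frac{1}{11668} = \frac{574538327}{244036} \cdot \frac{1}{11668} = \frac{574538327}{2847412048}$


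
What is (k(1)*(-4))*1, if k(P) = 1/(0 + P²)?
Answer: -4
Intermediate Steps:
k(P) = P⁻² (k(P) = 1/(P²) = P⁻²)
(k(1)*(-4))*1 = (-4/1²)*1 = (1*(-4))*1 = -4*1 = -4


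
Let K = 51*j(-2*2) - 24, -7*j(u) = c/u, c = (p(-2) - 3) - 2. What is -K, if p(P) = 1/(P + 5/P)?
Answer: 2815/84 ≈ 33.512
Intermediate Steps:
c = -47/9 (c = (-2/(5 + (-2)²) - 3) - 2 = (-2/(5 + 4) - 3) - 2 = (-2/9 - 3) - 2 = -29/9 - 2 = -47/9 ≈ -5.2222)
j(u) = 47/(63*u) (j(u) = -(-47)/(63*u) = 47/(63*u))
K = -2815/84 (K = 51*(47/(63*((-2*2)))) - 24 = 51*((47/63)/(-4)) - 24 = 51*((47/63)*(-¼)) - 24 = 51*(-47/252) - 24 = -799/84 - 24 = -2815/84 ≈ -33.512)
-K = -1*(-2815/84) = 2815/84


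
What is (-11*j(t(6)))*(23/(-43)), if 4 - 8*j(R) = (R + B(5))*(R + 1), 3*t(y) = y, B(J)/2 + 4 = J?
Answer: -253/43 ≈ -5.8837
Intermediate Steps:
B(J) = -8 + 2*J
t(y) = y/3
j(R) = ½ - (1 + R)*(2 + R)/8 (j(R) = ½ - (R + (-8 + 2*5))*(R + 1)/8 = ½ - (R + (-8 + 10))*(1 + R)/8 = ½ - (R + 2)*(1 + R)/8 = ½ - (2 + R)*(1 + R)/8 = ½ - (1 + R)*(2 + R)/8)
(-11*j(t(6)))*(23/(-43)) = (-11*(¼ - 6/8 - ((⅓)*6)²/8))*(23/(-43)) = (-11*(¼ - 3/8*2 - ⅛*2²))*(23*(-1/43)) = -11*(¼ - ¾ - ⅛*4)*(-23/43) = -11*(¼ - ¾ - ½)*(-23/43) = -11*(-1)*(-23/43) = 11*(-23/43) = -253/43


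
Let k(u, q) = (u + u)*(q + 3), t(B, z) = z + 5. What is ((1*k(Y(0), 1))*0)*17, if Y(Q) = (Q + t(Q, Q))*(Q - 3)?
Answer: 0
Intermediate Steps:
t(B, z) = 5 + z
Y(Q) = (-3 + Q)*(5 + 2*Q) (Y(Q) = (Q + (5 + Q))*(Q - 3) = (5 + 2*Q)*(-3 + Q) = (-3 + Q)*(5 + 2*Q))
k(u, q) = 2*u*(3 + q) (k(u, q) = (2*u)*(3 + q) = 2*u*(3 + q))
((1*k(Y(0), 1))*0)*17 = ((1*(2*(-15 - 1*0 + 2*0²)*(3 + 1)))*0)*17 = ((1*(2*(-15 + 0 + 2*0)*4))*0)*17 = ((1*(2*(-15 + 0 + 0)*4))*0)*17 = ((1*(2*(-15)*4))*0)*17 = ((1*(-120))*0)*17 = -120*0*17 = 0*17 = 0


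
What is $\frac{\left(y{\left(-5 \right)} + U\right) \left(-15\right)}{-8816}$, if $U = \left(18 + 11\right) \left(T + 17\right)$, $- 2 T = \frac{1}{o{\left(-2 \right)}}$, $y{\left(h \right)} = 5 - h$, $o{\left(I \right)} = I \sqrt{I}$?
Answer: $\frac{7545}{8816} - \frac{15 i \sqrt{2}}{2432} \approx 0.85583 - 0.0087225 i$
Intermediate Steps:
$o{\left(I \right)} = I^{\frac{3}{2}}$
$T = - \frac{i \sqrt{2}}{8}$ ($T = - \frac{1}{2 \left(-2\right)^{\frac{3}{2}}} = - \frac{1}{2 \left(- 2 i \sqrt{2}\right)} = - \frac{\frac{1}{4} i \sqrt{2}}{2} = - \frac{i \sqrt{2}}{8} \approx - 0.17678 i$)
$U = 493 - \frac{29 i \sqrt{2}}{8}$ ($U = \left(18 + 11\right) \left(- \frac{i \sqrt{2}}{8} + 17\right) = 29 \left(17 - \frac{i \sqrt{2}}{8}\right) = 493 - \frac{29 i \sqrt{2}}{8} \approx 493.0 - 5.1265 i$)
$\frac{\left(y{\left(-5 \right)} + U\right) \left(-15\right)}{-8816} = \frac{\left(\left(5 - -5\right) + \left(493 - \frac{29 i \sqrt{2}}{8}\right)\right) \left(-15\right)}{-8816} = \left(\left(5 + 5\right) + \left(493 - \frac{29 i \sqrt{2}}{8}\right)\right) \left(-15\right) \left(- \frac{1}{8816}\right) = \left(10 + \left(493 - \frac{29 i \sqrt{2}}{8}\right)\right) \left(-15\right) \left(- \frac{1}{8816}\right) = \left(503 - \frac{29 i \sqrt{2}}{8}\right) \left(-15\right) \left(- \frac{1}{8816}\right) = \left(-7545 + \frac{435 i \sqrt{2}}{8}\right) \left(- \frac{1}{8816}\right) = \frac{7545}{8816} - \frac{15 i \sqrt{2}}{2432}$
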